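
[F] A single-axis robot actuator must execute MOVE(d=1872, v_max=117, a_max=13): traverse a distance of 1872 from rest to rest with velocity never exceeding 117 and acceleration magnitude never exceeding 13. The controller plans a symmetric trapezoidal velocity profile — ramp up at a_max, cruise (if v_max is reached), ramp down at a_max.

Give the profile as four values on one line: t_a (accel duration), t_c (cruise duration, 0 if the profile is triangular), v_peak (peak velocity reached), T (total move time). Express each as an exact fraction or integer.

t_a=9 t_c=7 v_peak=117 T=25

vₘ²/aₘ = 117²/13 = 1053
1872 ≥ 1053 → trapezoidal
t_a = 117/13 = 9; v_peak = 117
d_cruise = 1872 − 1053 = 819; t_c = 819/117 = 7
T = 2·9 + 7 = 25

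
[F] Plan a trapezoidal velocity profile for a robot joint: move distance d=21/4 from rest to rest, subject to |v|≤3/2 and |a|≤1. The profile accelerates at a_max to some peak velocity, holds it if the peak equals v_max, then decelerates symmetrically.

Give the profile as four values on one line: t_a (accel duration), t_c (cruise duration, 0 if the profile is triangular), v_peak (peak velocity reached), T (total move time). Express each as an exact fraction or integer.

t_a=3/2 t_c=2 v_peak=3/2 T=5

v_max²/a_max = (3/2)²/1 = 9/4
21/4 ≥ 9/4 ⇒ cruise phase
t_a = (3/2)/1 = 3/2; v_peak = 3/2
d_cruise = 21/4 − 9/4 = 3; t_c = 3/(3/2) = 2
T = 2·3/2 + 2 = 5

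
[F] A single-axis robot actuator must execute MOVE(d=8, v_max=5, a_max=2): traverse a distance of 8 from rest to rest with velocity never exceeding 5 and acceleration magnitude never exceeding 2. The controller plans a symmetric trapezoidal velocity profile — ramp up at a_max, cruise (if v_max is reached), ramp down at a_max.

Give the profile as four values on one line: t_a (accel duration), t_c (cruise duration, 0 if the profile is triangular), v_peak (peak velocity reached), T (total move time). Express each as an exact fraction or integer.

vₘ²/aₘ = 5²/2 = 25/2
8 < 25/2 so t_c = 0
v_peak = √(8·2) = √16 = 4
t_a = 4/2 = 2; t_c = 0
T = 2·2 = 4

t_a=2 t_c=0 v_peak=4 T=4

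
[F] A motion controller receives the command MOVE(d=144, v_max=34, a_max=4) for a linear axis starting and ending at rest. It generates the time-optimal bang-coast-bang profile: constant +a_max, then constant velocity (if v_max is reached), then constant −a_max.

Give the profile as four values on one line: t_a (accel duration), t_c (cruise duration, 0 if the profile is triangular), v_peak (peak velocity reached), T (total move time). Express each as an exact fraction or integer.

t_a=6 t_c=0 v_peak=24 T=12

vₘ²/aₘ = 34²/4 = 289
144 < 289 so t_c = 0
v_peak = √(144·4) = √576 = 24
t_a = 24/4 = 6; t_c = 0
T = 2·6 = 12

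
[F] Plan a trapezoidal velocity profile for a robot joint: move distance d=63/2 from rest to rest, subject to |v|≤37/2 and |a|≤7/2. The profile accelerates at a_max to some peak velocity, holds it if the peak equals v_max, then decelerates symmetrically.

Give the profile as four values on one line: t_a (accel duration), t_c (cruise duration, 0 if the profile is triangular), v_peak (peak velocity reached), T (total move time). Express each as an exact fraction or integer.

t_a=3 t_c=0 v_peak=21/2 T=6

v_max²/a_max = (37/2)²/(7/2) = 1369/14
63/2 < 1369/14 → triangular
v_peak = √(63/2·7/2) = √(441/4) = 21/2
t_a = (21/2)/(7/2) = 3; t_c = 0
T = 2·3 = 6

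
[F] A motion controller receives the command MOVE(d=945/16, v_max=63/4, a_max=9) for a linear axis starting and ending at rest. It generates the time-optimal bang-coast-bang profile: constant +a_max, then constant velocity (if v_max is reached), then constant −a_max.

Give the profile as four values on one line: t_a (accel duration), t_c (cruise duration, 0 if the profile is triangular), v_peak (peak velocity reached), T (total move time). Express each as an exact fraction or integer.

t_a=7/4 t_c=2 v_peak=63/4 T=11/2

(v_max)²/a_max = (63/4)²/9 = 441/16
945/16 ≥ 441/16 → trapezoidal
t_a = (63/4)/9 = 7/4; v_peak = 63/4
d_cruise = 945/16 − 441/16 = 63/2; t_c = (63/2)/(63/4) = 2
T = 2·7/4 + 2 = 11/2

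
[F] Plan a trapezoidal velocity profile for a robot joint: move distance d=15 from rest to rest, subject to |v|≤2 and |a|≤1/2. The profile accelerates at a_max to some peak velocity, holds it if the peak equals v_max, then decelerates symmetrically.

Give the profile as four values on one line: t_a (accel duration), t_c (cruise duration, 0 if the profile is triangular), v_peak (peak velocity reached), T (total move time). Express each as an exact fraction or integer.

(v_max)²/a_max = 2²/(1/2) = 8
15 ≥ 8 so v_max reached
t_a = 2/(1/2) = 4; v_peak = 2
d_cruise = 15 − 8 = 7; t_c = 7/2
T = 2·4 + 7/2 = 23/2

t_a=4 t_c=7/2 v_peak=2 T=23/2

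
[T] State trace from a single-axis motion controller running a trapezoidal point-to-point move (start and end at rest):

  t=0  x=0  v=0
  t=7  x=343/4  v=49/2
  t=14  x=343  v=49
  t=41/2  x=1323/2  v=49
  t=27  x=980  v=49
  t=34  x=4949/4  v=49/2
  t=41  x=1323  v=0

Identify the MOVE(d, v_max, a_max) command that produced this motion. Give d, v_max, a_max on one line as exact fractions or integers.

final state: t=41, x=1323, v=0 → d = 1323
a_max = (49/2−0)/(7−0) = 7/2
max v = 49 over t∈[14,27] → v_max = 49
check: 49·(14+13) = 1323 ✓

d=1323 v_max=49 a_max=7/2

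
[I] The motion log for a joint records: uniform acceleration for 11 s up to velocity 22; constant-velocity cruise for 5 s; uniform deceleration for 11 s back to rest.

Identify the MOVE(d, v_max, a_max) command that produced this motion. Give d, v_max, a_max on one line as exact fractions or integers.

d=352 v_max=22 a_max=2

a_max = 22/11 = 2
d_a = ½·22·11 = 121; d_c = 22·5 = 110
d = 2·121 + 110 = 352
t_c = 5 > 0 ⇒ limit active, v_max = 22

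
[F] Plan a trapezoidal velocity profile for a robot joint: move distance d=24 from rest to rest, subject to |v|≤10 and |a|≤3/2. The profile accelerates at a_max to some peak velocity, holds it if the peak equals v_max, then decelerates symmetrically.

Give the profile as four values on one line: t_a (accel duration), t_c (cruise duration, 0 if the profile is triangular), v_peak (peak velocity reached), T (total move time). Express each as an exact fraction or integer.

vₘ²/aₘ = 10²/(3/2) = 200/3
24 < 200/3 → triangular
v_peak = √(24·3/2) = √36 = 6
t_a = 6/(3/2) = 4; t_c = 0
T = 2·4 = 8

t_a=4 t_c=0 v_peak=6 T=8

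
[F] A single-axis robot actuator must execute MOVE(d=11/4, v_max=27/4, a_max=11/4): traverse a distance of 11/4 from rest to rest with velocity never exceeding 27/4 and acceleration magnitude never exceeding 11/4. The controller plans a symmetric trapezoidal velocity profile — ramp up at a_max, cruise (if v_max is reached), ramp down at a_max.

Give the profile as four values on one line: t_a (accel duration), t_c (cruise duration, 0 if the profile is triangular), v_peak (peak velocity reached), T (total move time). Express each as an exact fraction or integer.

t_a=1 t_c=0 v_peak=11/4 T=2

(v_max)²/a_max = (27/4)²/(11/4) = 729/44
11/4 < 729/44 so t_c = 0
v_peak = √(11/4·11/4) = √(121/16) = 11/4
t_a = (11/4)/(11/4) = 1; t_c = 0
T = 2·1 = 2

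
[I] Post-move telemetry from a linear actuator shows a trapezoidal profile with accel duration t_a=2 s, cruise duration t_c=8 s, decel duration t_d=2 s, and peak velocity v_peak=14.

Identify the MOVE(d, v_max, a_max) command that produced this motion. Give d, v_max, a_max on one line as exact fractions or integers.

a_max = 14/2 = 7
d_a = ½·14·2 = 14; d_c = 14·8 = 112
d = 2·14 + 112 = 140
t_c = 8 > 0 → v_max = v_peak = 14

d=140 v_max=14 a_max=7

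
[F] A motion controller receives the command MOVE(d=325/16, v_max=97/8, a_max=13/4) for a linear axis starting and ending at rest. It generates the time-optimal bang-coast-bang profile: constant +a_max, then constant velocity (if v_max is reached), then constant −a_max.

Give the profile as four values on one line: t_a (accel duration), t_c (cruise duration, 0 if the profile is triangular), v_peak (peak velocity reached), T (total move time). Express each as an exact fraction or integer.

t_a=5/2 t_c=0 v_peak=65/8 T=5

v_max²/a_max = (97/8)²/(13/4) = 9409/208
325/16 < 9409/208 so t_c = 0
v_peak = √(325/16·13/4) = √(4225/64) = 65/8
t_a = (65/8)/(13/4) = 5/2; t_c = 0
T = 2·5/2 = 5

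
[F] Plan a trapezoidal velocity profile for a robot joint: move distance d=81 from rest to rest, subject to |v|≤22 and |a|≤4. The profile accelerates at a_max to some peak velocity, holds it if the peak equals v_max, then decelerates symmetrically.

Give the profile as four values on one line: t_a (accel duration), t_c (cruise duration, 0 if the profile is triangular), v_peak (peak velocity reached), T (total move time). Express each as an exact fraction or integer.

(v_max)²/a_max = 22²/4 = 121
81 < 121 ⇒ no cruise
v_peak = √(81·4) = √324 = 18
t_a = 18/4 = 9/2; t_c = 0
T = 2·9/2 = 9

t_a=9/2 t_c=0 v_peak=18 T=9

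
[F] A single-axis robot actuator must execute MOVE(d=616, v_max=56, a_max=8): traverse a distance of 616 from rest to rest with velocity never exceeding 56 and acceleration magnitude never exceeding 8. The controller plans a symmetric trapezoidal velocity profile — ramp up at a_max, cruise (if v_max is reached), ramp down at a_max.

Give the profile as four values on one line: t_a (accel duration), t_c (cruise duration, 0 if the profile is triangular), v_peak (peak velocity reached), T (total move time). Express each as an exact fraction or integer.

vₘ²/aₘ = 56²/8 = 392
616 ≥ 392 ⇒ cruise phase
t_a = 56/8 = 7; v_peak = 56
d_cruise = 616 − 392 = 224; t_c = 224/56 = 4
T = 2·7 + 4 = 18

t_a=7 t_c=4 v_peak=56 T=18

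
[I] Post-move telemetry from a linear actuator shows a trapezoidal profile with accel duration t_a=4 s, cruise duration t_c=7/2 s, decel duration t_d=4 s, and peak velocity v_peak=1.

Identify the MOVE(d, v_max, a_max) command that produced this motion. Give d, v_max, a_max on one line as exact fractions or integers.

a_max = 1/4
d_a = ½·1·4 = 2; d_c = 1·7/2 = 7/2
d = 2·2 + 7/2 = 15/2
t_c = 7/2 > 0 → v_max = v_peak = 1

d=15/2 v_max=1 a_max=1/4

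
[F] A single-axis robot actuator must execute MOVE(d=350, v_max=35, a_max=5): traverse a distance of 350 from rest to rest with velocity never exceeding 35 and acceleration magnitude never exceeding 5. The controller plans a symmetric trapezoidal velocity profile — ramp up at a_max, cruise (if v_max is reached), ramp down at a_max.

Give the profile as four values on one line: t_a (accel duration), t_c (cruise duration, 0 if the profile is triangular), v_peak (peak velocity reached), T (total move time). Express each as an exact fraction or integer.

(v_max)²/a_max = 35²/5 = 245
350 ≥ 245 → trapezoidal
t_a = 35/5 = 7; v_peak = 35
d_cruise = 350 − 245 = 105; t_c = 105/35 = 3
T = 2·7 + 3 = 17

t_a=7 t_c=3 v_peak=35 T=17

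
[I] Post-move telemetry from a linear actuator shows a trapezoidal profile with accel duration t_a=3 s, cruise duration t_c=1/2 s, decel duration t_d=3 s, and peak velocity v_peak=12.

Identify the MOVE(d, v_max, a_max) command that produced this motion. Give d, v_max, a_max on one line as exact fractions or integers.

d=42 v_max=12 a_max=4

a_max = 12/3 = 4
d_a = ½·12·3 = 18; d_c = 12·1/2 = 6
d = 2·18 + 6 = 42
t_c = 1/2 > 0 → v_max = v_peak = 12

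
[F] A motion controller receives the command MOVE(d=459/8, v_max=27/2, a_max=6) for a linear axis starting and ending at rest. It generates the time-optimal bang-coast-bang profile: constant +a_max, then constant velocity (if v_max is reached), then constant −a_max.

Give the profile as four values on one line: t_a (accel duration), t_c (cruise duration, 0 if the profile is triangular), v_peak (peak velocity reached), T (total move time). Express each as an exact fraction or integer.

vₘ²/aₘ = (27/2)²/6 = 243/8
459/8 ≥ 243/8 so v_max reached
t_a = (27/2)/6 = 9/4; v_peak = 27/2
d_cruise = 459/8 − 243/8 = 27; t_c = 27/(27/2) = 2
T = 2·9/4 + 2 = 13/2

t_a=9/4 t_c=2 v_peak=27/2 T=13/2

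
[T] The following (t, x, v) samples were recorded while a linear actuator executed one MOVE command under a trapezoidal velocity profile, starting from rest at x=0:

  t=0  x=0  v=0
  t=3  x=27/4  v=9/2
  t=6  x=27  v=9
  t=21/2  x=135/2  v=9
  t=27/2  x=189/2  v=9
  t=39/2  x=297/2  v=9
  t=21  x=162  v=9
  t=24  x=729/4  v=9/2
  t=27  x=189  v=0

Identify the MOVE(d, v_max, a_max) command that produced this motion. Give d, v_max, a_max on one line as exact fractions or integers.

d=189 v_max=9 a_max=3/2

final state: t=27, x=189, v=0 → d = 189
a_max = (9/2−0)/(3−0) = 3/2
max v = 9 over t∈[6,21] → v_max = 9
check: 9·(6+15) = 189 ✓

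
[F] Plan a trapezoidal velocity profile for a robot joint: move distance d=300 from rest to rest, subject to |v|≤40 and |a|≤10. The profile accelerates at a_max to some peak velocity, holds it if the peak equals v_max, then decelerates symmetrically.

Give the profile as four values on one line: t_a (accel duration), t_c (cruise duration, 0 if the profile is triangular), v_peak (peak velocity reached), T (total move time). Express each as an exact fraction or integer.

vₘ²/aₘ = 40²/10 = 160
300 ≥ 160 so v_max reached
t_a = 40/10 = 4; v_peak = 40
d_cruise = 300 − 160 = 140; t_c = 140/40 = 7/2
T = 2·4 + 7/2 = 23/2

t_a=4 t_c=7/2 v_peak=40 T=23/2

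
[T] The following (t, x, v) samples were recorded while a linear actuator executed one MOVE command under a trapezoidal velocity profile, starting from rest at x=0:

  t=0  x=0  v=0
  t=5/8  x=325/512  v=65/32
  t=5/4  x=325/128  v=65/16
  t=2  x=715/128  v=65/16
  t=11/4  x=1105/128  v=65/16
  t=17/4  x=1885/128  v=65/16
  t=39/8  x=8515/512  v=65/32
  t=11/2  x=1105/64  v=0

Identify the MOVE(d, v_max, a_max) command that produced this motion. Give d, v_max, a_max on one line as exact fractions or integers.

final state: t=11/2, x=1105/64, v=0 → d = 1105/64
a_max = (65/32−0)/(5/8−0) = 13/4
max v = 65/16 over t∈[5/4,17/4] → v_max = 65/16
check: 65/16·(5/4+3) = 1105/64 ✓

d=1105/64 v_max=65/16 a_max=13/4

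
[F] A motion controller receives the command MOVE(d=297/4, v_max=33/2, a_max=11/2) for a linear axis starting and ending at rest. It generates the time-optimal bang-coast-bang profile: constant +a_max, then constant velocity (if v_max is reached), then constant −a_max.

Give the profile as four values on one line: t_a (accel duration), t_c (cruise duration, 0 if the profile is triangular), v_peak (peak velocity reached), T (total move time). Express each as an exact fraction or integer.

vₘ²/aₘ = (33/2)²/(11/2) = 99/2
297/4 ≥ 99/2 ⇒ cruise phase
t_a = (33/2)/(11/2) = 3; v_peak = 33/2
d_cruise = 297/4 − 99/2 = 99/4; t_c = (99/4)/(33/2) = 3/2
T = 2·3 + 3/2 = 15/2

t_a=3 t_c=3/2 v_peak=33/2 T=15/2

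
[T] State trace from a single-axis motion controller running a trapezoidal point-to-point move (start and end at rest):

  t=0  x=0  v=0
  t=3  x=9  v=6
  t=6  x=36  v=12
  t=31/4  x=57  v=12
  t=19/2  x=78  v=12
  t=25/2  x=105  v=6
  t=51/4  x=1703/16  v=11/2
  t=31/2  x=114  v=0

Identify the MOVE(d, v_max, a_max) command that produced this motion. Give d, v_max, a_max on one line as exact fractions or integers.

final state: t=31/2, x=114, v=0 → d = 114
a_max = (6−0)/(3−0) = 2
max v = 12 over t∈[6,19/2] → v_max = 12
check: 12·(6+7/2) = 114 ✓

d=114 v_max=12 a_max=2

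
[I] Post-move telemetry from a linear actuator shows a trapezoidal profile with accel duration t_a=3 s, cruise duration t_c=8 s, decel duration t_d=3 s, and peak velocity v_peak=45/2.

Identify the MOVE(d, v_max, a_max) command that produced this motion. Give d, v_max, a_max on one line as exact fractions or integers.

d=495/2 v_max=45/2 a_max=15/2

a_max = (45/2)/3 = 15/2
d_a = ½·45/2·3 = 135/4; d_c = 45/2·8 = 180
d = 2·135/4 + 180 = 495/2
t_c = 8 > 0 so v_max = 45/2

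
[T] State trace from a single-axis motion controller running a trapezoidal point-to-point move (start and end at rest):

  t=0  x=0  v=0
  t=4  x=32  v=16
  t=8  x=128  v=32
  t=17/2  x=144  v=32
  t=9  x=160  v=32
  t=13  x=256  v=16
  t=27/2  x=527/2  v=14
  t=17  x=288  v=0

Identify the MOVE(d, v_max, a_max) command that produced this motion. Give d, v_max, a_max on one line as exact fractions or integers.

final state: t=17, x=288, v=0 → d = 288
a_max = (16−0)/(4−0) = 4
max v = 32 over t∈[8,9] → v_max = 32
check: 32·(8+1) = 288 ✓

d=288 v_max=32 a_max=4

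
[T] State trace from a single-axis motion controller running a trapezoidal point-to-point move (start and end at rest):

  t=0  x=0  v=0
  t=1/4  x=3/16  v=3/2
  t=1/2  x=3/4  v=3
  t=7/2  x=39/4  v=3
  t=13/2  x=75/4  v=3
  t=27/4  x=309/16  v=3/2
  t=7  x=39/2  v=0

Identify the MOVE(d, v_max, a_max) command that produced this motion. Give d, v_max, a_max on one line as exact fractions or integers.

d=39/2 v_max=3 a_max=6

final state: t=7, x=39/2, v=0 → d = 39/2
a_max = (3/2−0)/(1/4−0) = 6
max v = 3 over t∈[1/2,13/2] → v_max = 3
check: 3·(1/2+6) = 39/2 ✓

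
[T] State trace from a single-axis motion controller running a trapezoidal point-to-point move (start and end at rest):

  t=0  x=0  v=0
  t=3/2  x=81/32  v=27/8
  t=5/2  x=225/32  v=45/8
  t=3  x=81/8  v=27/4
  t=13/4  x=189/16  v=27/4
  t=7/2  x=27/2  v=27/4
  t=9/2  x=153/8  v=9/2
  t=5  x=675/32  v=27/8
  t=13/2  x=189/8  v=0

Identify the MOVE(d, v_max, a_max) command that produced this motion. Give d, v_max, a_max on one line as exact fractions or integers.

final state: t=13/2, x=189/8, v=0 → d = 189/8
a_max = (27/8−0)/(3/2−0) = 9/4
max v = 27/4 over t∈[3,7/2] → v_max = 27/4
check: 27/4·(3+1/2) = 189/8 ✓

d=189/8 v_max=27/4 a_max=9/4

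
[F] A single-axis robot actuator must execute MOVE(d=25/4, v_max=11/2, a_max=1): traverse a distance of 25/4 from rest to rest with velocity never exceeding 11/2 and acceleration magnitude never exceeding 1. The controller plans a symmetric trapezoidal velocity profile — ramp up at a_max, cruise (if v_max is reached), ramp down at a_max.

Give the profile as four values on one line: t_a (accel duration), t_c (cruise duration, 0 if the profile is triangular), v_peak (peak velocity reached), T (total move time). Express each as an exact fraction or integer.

(v_max)²/a_max = (11/2)²/1 = 121/4
25/4 < 121/4 ⇒ no cruise
v_peak = √(25/4·1) = √(25/4) = 5/2
t_a = (5/2)/1 = 5/2; t_c = 0
T = 2·5/2 = 5

t_a=5/2 t_c=0 v_peak=5/2 T=5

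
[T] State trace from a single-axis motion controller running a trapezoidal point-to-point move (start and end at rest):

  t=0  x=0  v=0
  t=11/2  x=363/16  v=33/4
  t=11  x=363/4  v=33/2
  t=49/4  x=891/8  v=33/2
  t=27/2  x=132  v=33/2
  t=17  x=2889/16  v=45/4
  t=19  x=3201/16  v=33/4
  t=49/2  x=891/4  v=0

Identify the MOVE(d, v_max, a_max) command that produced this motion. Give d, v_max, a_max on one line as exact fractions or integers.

d=891/4 v_max=33/2 a_max=3/2

final state: t=49/2, x=891/4, v=0 → d = 891/4
a_max = (33/4−0)/(11/2−0) = 3/2
max v = 33/2 over t∈[11,27/2] → v_max = 33/2
check: 33/2·(11+5/2) = 891/4 ✓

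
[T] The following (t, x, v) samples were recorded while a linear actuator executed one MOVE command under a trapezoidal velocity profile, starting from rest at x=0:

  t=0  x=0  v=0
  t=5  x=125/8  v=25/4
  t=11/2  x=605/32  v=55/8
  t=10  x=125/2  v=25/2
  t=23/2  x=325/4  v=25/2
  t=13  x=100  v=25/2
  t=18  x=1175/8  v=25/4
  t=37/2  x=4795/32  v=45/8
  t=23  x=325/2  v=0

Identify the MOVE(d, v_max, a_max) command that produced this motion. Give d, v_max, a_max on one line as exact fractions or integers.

d=325/2 v_max=25/2 a_max=5/4

final state: t=23, x=325/2, v=0 → d = 325/2
a_max = (25/4−0)/(5−0) = 5/4
max v = 25/2 over t∈[10,13] → v_max = 25/2
check: 25/2·(10+3) = 325/2 ✓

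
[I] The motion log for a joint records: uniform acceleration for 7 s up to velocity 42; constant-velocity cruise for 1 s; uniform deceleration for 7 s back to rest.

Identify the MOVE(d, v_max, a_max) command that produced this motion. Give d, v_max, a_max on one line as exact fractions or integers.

d=336 v_max=42 a_max=6

a_max = 42/7 = 6
d_a = ½·42·7 = 147; d_c = 42·1 = 42
d = 2·147 + 42 = 336
t_c = 1 > 0 → v_max = v_peak = 42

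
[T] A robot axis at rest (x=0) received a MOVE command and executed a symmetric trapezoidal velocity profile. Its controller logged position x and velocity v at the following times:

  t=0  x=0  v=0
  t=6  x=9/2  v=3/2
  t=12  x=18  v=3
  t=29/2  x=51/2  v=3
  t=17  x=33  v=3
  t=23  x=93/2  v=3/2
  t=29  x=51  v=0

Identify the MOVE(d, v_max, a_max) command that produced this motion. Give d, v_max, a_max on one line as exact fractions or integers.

d=51 v_max=3 a_max=1/4

final state: t=29, x=51, v=0 → d = 51
a_max = (3/2−0)/(6−0) = 1/4
max v = 3 over t∈[12,17] → v_max = 3
check: 3·(12+5) = 51 ✓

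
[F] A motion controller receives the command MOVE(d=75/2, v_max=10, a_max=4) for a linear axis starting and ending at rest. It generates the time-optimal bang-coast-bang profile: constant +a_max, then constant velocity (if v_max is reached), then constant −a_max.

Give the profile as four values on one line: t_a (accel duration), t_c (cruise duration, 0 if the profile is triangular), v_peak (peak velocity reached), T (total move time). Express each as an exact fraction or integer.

t_a=5/2 t_c=5/4 v_peak=10 T=25/4

(v_max)²/a_max = 10²/4 = 25
75/2 ≥ 25 ⇒ cruise phase
t_a = 10/4 = 5/2; v_peak = 10
d_cruise = 75/2 − 25 = 25/2; t_c = (25/2)/10 = 5/4
T = 2·5/2 + 5/4 = 25/4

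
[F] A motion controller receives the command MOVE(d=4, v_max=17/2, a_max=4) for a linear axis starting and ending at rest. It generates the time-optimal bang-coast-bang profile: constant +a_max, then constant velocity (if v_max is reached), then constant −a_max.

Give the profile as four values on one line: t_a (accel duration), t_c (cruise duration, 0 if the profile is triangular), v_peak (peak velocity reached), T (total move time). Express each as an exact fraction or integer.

t_a=1 t_c=0 v_peak=4 T=2

vₘ²/aₘ = (17/2)²/4 = 289/16
4 < 289/16 ⇒ no cruise
v_peak = √(4·4) = √16 = 4
t_a = 4/4 = 1; t_c = 0
T = 2·1 = 2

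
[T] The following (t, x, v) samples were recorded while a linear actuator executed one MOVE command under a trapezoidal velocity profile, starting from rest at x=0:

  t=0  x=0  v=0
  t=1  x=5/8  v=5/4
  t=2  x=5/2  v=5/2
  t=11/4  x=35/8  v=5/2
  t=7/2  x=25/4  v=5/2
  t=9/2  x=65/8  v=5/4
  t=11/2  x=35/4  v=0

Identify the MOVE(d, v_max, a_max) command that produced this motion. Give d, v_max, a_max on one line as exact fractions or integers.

final state: t=11/2, x=35/4, v=0 → d = 35/4
a_max = (5/4−0)/(1−0) = 5/4
max v = 5/2 over t∈[2,7/2] → v_max = 5/2
check: 5/2·(2+3/2) = 35/4 ✓

d=35/4 v_max=5/2 a_max=5/4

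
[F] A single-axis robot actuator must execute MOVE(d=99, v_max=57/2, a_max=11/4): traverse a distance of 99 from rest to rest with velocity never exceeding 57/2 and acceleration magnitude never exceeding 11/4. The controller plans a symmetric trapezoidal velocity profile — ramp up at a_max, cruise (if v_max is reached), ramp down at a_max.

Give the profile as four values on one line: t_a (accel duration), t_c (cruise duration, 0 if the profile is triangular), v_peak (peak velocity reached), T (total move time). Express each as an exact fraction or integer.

t_a=6 t_c=0 v_peak=33/2 T=12

vₘ²/aₘ = (57/2)²/(11/4) = 3249/11
99 < 3249/11 ⇒ no cruise
v_peak = √(99·11/4) = √(1089/4) = 33/2
t_a = (33/2)/(11/4) = 6; t_c = 0
T = 2·6 = 12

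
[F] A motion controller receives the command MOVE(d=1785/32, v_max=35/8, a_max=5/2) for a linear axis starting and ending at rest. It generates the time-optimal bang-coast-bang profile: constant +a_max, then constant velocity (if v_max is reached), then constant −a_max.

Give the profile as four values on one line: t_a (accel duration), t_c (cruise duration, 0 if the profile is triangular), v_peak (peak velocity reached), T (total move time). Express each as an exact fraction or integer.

(v_max)²/a_max = (35/8)²/(5/2) = 245/32
1785/32 ≥ 245/32 ⇒ cruise phase
t_a = (35/8)/(5/2) = 7/4; v_peak = 35/8
d_cruise = 1785/32 − 245/32 = 385/8; t_c = (385/8)/(35/8) = 11
T = 2·7/4 + 11 = 29/2

t_a=7/4 t_c=11 v_peak=35/8 T=29/2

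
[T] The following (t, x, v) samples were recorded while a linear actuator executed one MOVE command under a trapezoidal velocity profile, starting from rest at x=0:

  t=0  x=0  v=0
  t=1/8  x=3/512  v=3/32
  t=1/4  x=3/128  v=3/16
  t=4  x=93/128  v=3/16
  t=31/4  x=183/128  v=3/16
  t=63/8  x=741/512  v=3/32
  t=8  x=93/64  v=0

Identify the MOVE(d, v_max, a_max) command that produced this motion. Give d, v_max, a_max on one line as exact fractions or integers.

d=93/64 v_max=3/16 a_max=3/4

final state: t=8, x=93/64, v=0 → d = 93/64
a_max = (3/32−0)/(1/8−0) = 3/4
max v = 3/16 over t∈[1/4,31/4] → v_max = 3/16
check: 3/16·(1/4+15/2) = 93/64 ✓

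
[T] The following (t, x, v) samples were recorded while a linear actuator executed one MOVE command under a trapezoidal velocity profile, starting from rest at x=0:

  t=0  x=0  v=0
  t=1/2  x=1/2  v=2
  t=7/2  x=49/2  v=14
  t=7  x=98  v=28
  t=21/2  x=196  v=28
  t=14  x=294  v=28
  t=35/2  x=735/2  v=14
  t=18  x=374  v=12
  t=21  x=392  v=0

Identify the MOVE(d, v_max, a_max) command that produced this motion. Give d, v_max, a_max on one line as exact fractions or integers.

d=392 v_max=28 a_max=4

final state: t=21, x=392, v=0 → d = 392
a_max = (2−0)/(1/2−0) = 4
max v = 28 over t∈[7,14] → v_max = 28
check: 28·(7+7) = 392 ✓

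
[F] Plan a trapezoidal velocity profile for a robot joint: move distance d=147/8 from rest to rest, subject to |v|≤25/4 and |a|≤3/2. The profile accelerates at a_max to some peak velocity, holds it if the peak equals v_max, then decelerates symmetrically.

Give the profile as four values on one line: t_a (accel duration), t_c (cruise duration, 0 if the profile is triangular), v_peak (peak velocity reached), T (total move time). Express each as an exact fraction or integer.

t_a=7/2 t_c=0 v_peak=21/4 T=7

vₘ²/aₘ = (25/4)²/(3/2) = 625/24
147/8 < 625/24 so t_c = 0
v_peak = √(147/8·3/2) = √(441/16) = 21/4
t_a = (21/4)/(3/2) = 7/2; t_c = 0
T = 2·7/2 = 7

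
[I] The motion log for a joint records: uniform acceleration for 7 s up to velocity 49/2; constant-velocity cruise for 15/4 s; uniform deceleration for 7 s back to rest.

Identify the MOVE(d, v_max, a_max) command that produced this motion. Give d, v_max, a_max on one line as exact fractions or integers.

d=2107/8 v_max=49/2 a_max=7/2

a_max = (49/2)/7 = 7/2
d_a = ½·49/2·7 = 343/4; d_c = 49/2·15/4 = 735/8
d = 2·343/4 + 735/8 = 2107/8
t_c = 15/4 > 0 → v_max = v_peak = 49/2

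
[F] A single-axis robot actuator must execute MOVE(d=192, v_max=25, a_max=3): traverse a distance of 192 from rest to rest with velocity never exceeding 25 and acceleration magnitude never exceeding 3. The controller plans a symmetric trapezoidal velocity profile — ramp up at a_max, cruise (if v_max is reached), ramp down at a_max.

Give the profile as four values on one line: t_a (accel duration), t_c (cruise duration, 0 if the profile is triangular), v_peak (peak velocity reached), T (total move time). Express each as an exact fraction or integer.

vₘ²/aₘ = 25²/3 = 625/3
192 < 625/3 so t_c = 0
v_peak = √(192·3) = √576 = 24
t_a = 24/3 = 8; t_c = 0
T = 2·8 = 16

t_a=8 t_c=0 v_peak=24 T=16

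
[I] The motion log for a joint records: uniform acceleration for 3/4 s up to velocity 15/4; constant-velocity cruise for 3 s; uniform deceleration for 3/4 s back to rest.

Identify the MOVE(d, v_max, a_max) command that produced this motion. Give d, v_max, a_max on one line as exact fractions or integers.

a_max = (15/4)/(3/4) = 5
d_a = ½·15/4·3/4 = 45/32; d_c = 15/4·3 = 45/4
d = 2·45/32 + 45/4 = 225/16
t_c = 3 > 0 so v_max = 15/4

d=225/16 v_max=15/4 a_max=5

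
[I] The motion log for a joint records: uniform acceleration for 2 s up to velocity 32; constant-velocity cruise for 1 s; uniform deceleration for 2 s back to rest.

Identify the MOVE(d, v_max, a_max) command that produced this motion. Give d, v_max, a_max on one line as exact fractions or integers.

a_max = 32/2 = 16
d_a = ½·32·2 = 32; d_c = 32·1 = 32
d = 2·32 + 32 = 96
t_c = 1 > 0 → v_max = v_peak = 32

d=96 v_max=32 a_max=16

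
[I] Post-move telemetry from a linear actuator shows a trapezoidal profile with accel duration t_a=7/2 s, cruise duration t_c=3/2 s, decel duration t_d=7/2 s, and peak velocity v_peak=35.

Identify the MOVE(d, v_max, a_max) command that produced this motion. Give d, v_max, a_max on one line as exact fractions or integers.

a_max = 35/(7/2) = 10
d_a = ½·35·7/2 = 245/4; d_c = 35·3/2 = 105/2
d = 2·245/4 + 105/2 = 175
t_c = 3/2 > 0 ⇒ limit active, v_max = 35

d=175 v_max=35 a_max=10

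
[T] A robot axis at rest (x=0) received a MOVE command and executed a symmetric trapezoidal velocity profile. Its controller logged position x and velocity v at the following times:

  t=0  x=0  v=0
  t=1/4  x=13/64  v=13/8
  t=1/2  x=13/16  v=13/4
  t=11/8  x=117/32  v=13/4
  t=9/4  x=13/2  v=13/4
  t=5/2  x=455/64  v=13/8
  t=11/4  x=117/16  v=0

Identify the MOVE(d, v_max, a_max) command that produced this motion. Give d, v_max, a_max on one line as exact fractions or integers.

d=117/16 v_max=13/4 a_max=13/2

final state: t=11/4, x=117/16, v=0 → d = 117/16
a_max = (13/8−0)/(1/4−0) = 13/2
max v = 13/4 over t∈[1/2,9/4] → v_max = 13/4
check: 13/4·(1/2+7/4) = 117/16 ✓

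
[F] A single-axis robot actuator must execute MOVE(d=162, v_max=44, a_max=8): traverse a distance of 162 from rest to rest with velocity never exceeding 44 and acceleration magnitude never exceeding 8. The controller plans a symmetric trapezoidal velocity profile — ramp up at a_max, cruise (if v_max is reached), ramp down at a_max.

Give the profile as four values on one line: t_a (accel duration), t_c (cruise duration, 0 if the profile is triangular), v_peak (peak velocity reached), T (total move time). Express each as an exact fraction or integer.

v_max²/a_max = 44²/8 = 242
162 < 242 ⇒ no cruise
v_peak = √(162·8) = √1296 = 36
t_a = 36/8 = 9/2; t_c = 0
T = 2·9/2 = 9

t_a=9/2 t_c=0 v_peak=36 T=9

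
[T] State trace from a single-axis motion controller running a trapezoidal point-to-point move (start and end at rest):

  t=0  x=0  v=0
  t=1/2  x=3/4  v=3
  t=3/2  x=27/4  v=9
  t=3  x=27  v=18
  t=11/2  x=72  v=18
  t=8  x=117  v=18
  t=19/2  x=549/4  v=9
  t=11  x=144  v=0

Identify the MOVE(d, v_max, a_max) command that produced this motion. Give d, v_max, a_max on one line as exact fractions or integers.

d=144 v_max=18 a_max=6

final state: t=11, x=144, v=0 → d = 144
a_max = (3−0)/(1/2−0) = 6
max v = 18 over t∈[3,8] → v_max = 18
check: 18·(3+5) = 144 ✓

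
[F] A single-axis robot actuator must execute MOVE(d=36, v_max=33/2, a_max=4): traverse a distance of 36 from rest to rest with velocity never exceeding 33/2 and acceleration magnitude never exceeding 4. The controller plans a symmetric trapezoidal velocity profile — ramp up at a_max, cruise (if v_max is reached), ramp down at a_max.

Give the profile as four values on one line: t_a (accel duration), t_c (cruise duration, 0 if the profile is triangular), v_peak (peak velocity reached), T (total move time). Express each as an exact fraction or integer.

t_a=3 t_c=0 v_peak=12 T=6

(v_max)²/a_max = (33/2)²/4 = 1089/16
36 < 1089/16 → triangular
v_peak = √(36·4) = √144 = 12
t_a = 12/4 = 3; t_c = 0
T = 2·3 = 6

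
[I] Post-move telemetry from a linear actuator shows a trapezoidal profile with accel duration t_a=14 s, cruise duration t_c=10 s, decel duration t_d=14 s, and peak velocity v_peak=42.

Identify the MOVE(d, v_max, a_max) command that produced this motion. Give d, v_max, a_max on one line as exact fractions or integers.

d=1008 v_max=42 a_max=3

a_max = 42/14 = 3
d_a = ½·42·14 = 294; d_c = 42·10 = 420
d = 2·294 + 420 = 1008
t_c = 10 > 0 → v_max = v_peak = 42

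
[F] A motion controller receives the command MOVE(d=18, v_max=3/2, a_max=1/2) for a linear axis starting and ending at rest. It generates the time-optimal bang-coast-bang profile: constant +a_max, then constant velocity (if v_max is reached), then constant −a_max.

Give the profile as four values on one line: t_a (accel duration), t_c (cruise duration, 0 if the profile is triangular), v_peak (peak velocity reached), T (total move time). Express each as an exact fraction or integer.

t_a=3 t_c=9 v_peak=3/2 T=15

v_max²/a_max = (3/2)²/(1/2) = 9/2
18 ≥ 9/2 ⇒ cruise phase
t_a = (3/2)/(1/2) = 3; v_peak = 3/2
d_cruise = 18 − 9/2 = 27/2; t_c = (27/2)/(3/2) = 9
T = 2·3 + 9 = 15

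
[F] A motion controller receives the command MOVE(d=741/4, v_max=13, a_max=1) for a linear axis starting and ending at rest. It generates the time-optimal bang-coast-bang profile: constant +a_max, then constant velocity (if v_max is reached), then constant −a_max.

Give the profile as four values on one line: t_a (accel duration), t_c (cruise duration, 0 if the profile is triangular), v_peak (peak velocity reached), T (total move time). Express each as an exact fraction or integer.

vₘ²/aₘ = 13²/1 = 169
741/4 ≥ 169 → trapezoidal
t_a = 13/1 = 13; v_peak = 13
d_cruise = 741/4 − 169 = 65/4; t_c = (65/4)/13 = 5/4
T = 2·13 + 5/4 = 109/4

t_a=13 t_c=5/4 v_peak=13 T=109/4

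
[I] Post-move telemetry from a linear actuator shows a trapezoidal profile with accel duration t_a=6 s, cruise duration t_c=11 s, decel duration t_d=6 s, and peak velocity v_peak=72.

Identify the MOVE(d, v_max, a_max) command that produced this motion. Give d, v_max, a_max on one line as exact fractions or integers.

a_max = 72/6 = 12
d_a = ½·72·6 = 216; d_c = 72·11 = 792
d = 2·216 + 792 = 1224
t_c = 11 > 0 so v_max = 72

d=1224 v_max=72 a_max=12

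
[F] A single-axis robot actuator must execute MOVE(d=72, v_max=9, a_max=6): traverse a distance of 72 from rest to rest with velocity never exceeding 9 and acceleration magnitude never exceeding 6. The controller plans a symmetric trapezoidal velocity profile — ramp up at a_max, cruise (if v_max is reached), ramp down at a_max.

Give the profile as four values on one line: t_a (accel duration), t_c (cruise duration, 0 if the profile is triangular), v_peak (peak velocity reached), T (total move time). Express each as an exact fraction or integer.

t_a=3/2 t_c=13/2 v_peak=9 T=19/2

vₘ²/aₘ = 9²/6 = 27/2
72 ≥ 27/2 → trapezoidal
t_a = 9/6 = 3/2; v_peak = 9
d_cruise = 72 − 27/2 = 117/2; t_c = (117/2)/9 = 13/2
T = 2·3/2 + 13/2 = 19/2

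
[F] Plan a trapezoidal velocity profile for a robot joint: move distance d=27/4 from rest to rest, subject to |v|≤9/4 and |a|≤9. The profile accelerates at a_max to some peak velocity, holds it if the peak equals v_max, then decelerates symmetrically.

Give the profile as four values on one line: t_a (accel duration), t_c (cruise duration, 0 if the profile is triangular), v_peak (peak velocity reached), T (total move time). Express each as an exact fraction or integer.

t_a=1/4 t_c=11/4 v_peak=9/4 T=13/4

(v_max)²/a_max = (9/4)²/9 = 9/16
27/4 ≥ 9/16 ⇒ cruise phase
t_a = (9/4)/9 = 1/4; v_peak = 9/4
d_cruise = 27/4 − 9/16 = 99/16; t_c = (99/16)/(9/4) = 11/4
T = 2·1/4 + 11/4 = 13/4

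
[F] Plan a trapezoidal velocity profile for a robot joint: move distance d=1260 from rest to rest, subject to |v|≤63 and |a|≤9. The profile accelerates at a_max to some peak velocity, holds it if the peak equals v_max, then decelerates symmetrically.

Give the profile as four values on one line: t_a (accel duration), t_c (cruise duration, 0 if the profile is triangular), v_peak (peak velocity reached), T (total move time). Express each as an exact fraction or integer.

v_max²/a_max = 63²/9 = 441
1260 ≥ 441 so v_max reached
t_a = 63/9 = 7; v_peak = 63
d_cruise = 1260 − 441 = 819; t_c = 819/63 = 13
T = 2·7 + 13 = 27

t_a=7 t_c=13 v_peak=63 T=27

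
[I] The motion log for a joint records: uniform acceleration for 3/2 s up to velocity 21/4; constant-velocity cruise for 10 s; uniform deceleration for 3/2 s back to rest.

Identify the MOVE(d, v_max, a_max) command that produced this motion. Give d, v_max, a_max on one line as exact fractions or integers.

a_max = (21/4)/(3/2) = 7/2
d_a = ½·21/4·3/2 = 63/16; d_c = 21/4·10 = 105/2
d = 2·63/16 + 105/2 = 483/8
t_c = 10 > 0 so v_max = 21/4

d=483/8 v_max=21/4 a_max=7/2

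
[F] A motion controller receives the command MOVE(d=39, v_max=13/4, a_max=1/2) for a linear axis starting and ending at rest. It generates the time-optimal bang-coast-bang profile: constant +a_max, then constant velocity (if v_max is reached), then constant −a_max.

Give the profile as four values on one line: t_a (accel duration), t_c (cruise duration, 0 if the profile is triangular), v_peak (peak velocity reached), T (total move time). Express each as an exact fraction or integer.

vₘ²/aₘ = (13/4)²/(1/2) = 169/8
39 ≥ 169/8 so v_max reached
t_a = (13/4)/(1/2) = 13/2; v_peak = 13/4
d_cruise = 39 − 169/8 = 143/8; t_c = (143/8)/(13/4) = 11/2
T = 2·13/2 + 11/2 = 37/2

t_a=13/2 t_c=11/2 v_peak=13/4 T=37/2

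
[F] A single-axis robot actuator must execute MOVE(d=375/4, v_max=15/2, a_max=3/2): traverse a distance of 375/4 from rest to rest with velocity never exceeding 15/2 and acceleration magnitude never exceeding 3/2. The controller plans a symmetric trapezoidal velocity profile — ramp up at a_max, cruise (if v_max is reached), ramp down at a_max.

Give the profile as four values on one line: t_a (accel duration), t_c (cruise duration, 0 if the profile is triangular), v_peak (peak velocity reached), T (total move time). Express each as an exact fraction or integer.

t_a=5 t_c=15/2 v_peak=15/2 T=35/2

(v_max)²/a_max = (15/2)²/(3/2) = 75/2
375/4 ≥ 75/2 ⇒ cruise phase
t_a = (15/2)/(3/2) = 5; v_peak = 15/2
d_cruise = 375/4 − 75/2 = 225/4; t_c = (225/4)/(15/2) = 15/2
T = 2·5 + 15/2 = 35/2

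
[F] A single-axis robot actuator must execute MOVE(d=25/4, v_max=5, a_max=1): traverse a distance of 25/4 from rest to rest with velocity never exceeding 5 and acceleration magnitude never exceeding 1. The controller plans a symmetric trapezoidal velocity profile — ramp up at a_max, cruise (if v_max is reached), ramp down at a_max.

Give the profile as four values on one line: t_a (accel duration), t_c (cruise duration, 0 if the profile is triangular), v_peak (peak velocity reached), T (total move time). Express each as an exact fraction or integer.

t_a=5/2 t_c=0 v_peak=5/2 T=5

vₘ²/aₘ = 5²/1 = 25
25/4 < 25 → triangular
v_peak = √(25/4·1) = √(25/4) = 5/2
t_a = (5/2)/1 = 5/2; t_c = 0
T = 2·5/2 = 5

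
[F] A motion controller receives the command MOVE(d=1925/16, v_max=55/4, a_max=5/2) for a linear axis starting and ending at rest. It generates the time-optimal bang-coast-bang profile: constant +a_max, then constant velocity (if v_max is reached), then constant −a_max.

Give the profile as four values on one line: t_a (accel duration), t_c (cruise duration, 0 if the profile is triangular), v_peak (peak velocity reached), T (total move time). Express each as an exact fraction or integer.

(v_max)²/a_max = (55/4)²/(5/2) = 605/8
1925/16 ≥ 605/8 so v_max reached
t_a = (55/4)/(5/2) = 11/2; v_peak = 55/4
d_cruise = 1925/16 − 605/8 = 715/16; t_c = (715/16)/(55/4) = 13/4
T = 2·11/2 + 13/4 = 57/4

t_a=11/2 t_c=13/4 v_peak=55/4 T=57/4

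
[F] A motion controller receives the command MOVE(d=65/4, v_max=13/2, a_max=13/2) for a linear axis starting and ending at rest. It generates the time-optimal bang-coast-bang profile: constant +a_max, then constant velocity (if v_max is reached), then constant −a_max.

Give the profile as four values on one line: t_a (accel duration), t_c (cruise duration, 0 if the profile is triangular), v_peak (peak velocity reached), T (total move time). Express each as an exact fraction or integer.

t_a=1 t_c=3/2 v_peak=13/2 T=7/2

vₘ²/aₘ = (13/2)²/(13/2) = 13/2
65/4 ≥ 13/2 so v_max reached
t_a = (13/2)/(13/2) = 1; v_peak = 13/2
d_cruise = 65/4 − 13/2 = 39/4; t_c = (39/4)/(13/2) = 3/2
T = 2·1 + 3/2 = 7/2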